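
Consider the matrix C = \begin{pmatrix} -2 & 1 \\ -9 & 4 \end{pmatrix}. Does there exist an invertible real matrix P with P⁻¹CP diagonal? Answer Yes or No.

No

Characteristic polynomial: p(μ) = μ^2 - 2μ + 1 = (μ - 1)^2.
μ = 1 has algebraic multiplicity 2; rank(C − 1I) = 1, so geometric multiplicity = 1.
Geometric multiplicity < algebraic multiplicity, so C is not diagonalizable.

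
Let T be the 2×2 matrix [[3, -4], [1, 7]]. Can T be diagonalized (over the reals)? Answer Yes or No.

No

Characteristic polynomial: p(μ) = μ^2 - 10μ + 25 = (μ - 5)^2.
μ = 5 has algebraic multiplicity 2; rank(T − 5I) = 1, so geometric multiplicity = 1.
Geometric multiplicity < algebraic multiplicity, so T is not diagonalizable.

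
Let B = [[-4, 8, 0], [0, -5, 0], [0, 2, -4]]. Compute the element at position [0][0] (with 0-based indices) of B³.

-64

Characteristic polynomial: λ^3 + 13λ^2 + 56λ + 80 = (λ + 4)^2(λ + 5), so the eigenvalues are -5, -4, -4.
λ=-4: eigenvector (1, 0, 0).
λ=-4: eigenvector (4, 0, 1).
λ=-5: eigenvector (-8, 1, -2).
P = [[1, 4, -8], [0, 0, 1], [0, 1, -2]], D = diag(-4, -4, -5), P⁻¹ = [[1, 0, -4], [0, 2, 1], [0, 1, 0]].
B³ = P·diag(-64, -64, -125)·P⁻¹ = [[-64, 488, 0], [0, -125, 0], [0, 122, -64]].
The requested entry is -64.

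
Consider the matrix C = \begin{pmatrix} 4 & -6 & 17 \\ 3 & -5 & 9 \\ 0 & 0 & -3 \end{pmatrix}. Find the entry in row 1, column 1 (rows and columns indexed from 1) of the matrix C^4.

Characteristic polynomial: r^3 + 4r^2 + r - 6 = (r - 1)(r + 2)(r + 3), so the eigenvalues are -3, -2, 1.
r=-2: eigenvector (1, 1, 0).
r=1: eigenvector (-2, -1, 0).
r=-3: eigenvector (-5, -3, 1).
P = [[1, -2, -5], [1, -1, -3], [0, 0, 1]], D = diag(-2, 1, -3), P⁻¹ = [[-1, 2, 1], [-1, 1, -2], [0, 0, 1]].
C⁴ = P·diag(16, 1, 81)·P⁻¹ = [[-14, 30, -385], [-15, 31, -225], [0, 0, 81]].
The requested entry is -14.

-14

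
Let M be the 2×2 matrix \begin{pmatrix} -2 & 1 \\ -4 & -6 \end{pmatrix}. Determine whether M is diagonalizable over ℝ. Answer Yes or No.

No

Characteristic polynomial: p(r) = r^2 + 8r + 16 = (r + 4)^2.
r = -4 has algebraic multiplicity 2; rank(M + 4I) = 1, so geometric multiplicity = 1.
Geometric multiplicity < algebraic multiplicity, so M is not diagonalizable.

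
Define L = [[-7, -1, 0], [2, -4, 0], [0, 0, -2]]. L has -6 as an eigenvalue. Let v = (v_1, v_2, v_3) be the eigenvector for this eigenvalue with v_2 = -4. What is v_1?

4

L + 6I = [[-1, -1, 0], [2, 2, 0], [0, 0, 4]].
Solving (L + 6I)v = 0 gives the eigenspace spanned by (4, -4, 0).
With v_2 = -4, v = (4, -4, 0), so v_1 = 4.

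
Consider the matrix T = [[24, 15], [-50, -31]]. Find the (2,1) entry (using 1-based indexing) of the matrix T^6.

Characteristic polynomial: r^2 + 7r + 6 = (r + 1)(r + 6), so the eigenvalues are -6, -1.
r=-6: eigenvector (-1, 2).
r=-1: eigenvector (3, -5).
P = [[-1, 3], [2, -5]], D = diag(-6, -1), P⁻¹ = [[5, 3], [2, 1]].
T⁶ = P·diag(46656, 1)·P⁻¹ = [[-233274, -139965], [466550, 279931]].
The requested entry is 466550.

466550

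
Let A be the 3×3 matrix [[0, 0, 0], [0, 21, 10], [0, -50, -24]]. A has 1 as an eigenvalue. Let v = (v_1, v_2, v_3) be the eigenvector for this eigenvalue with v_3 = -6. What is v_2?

A − 1I = [[-1, 0, 0], [0, 20, 10], [0, -50, -25]].
Solving (A − 1I)v = 0 gives the eigenspace spanned by (0, 3, -6).
With v_3 = -6, v = (0, 3, -6), so v_2 = 3.

3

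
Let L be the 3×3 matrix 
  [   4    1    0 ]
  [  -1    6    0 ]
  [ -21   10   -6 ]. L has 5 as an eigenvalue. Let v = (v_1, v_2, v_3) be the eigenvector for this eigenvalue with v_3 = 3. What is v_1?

L − 5I = [[-1, 1, 0], [-1, 1, 0], [-21, 10, -11]].
Solving (L − 5I)v = 0 gives the eigenspace spanned by (-3, -3, 3).
With v_3 = 3, v = (-3, -3, 3), so v_1 = -3.

-3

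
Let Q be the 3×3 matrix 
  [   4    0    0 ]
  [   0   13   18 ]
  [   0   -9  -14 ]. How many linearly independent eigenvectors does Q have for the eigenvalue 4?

Q − 4I = [[0, 0, 0], [0, 9, 18], [0, -9, -18]].
This matrix has rank 1, so its null space has dimension 3 − 1 = 2.

2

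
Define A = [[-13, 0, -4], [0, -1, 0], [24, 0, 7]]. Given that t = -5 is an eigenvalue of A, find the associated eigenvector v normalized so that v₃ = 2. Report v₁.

-1

A + 5I = [[-8, 0, -4], [0, 4, 0], [24, 0, 12]].
Solving (A + 5I)v = 0 gives the eigenspace spanned by (-1, 0, 2).
With v₃ = 2, v = (-1, 0, 2), so v₁ = -1.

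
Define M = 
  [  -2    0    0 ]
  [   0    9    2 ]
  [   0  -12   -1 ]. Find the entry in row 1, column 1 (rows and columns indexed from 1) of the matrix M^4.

16

Characteristic polynomial: s^3 - 6s^2 - s + 30 = (s - 5)(s - 3)(s + 2), so the eigenvalues are -2, 3, 5.
s=-2: eigenvector (1, 0, 0).
s=3: eigenvector (0, -1, 3).
s=5: eigenvector (0, 1, -2).
P = [[1, 0, 0], [0, -1, 1], [0, 3, -2]], D = diag(-2, 3, 5), P⁻¹ = [[1, 0, 0], [0, 2, 1], [0, 3, 1]].
M⁴ = P·diag(16, 81, 625)·P⁻¹ = [[16, 0, 0], [0, 1713, 544], [0, -3264, -1007]].
The requested entry is 16.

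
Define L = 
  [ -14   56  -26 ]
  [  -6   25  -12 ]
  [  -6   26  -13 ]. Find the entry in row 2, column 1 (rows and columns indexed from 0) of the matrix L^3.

74

Characteristic polynomial: λ^3 + 2λ^2 - λ - 2 = (λ - 1)(λ + 1)(λ + 2), so the eigenvalues are -2, -1, 1.
λ=-2: eigenvector (5, 2, 2).
λ=1: eigenvector (2, 1, 1).
λ=-1: eigenvector (-2, 0, 1).
P = [[5, 2, -2], [2, 1, 0], [2, 1, 1]], D = diag(-2, 1, -1), P⁻¹ = [[1, -4, 2], [-2, 9, -4], [0, -1, 1]].
L³ = P·diag(-8, 1, -1)·P⁻¹ = [[-44, 176, -86], [-18, 73, -36], [-18, 74, -37]].
The requested entry is 74.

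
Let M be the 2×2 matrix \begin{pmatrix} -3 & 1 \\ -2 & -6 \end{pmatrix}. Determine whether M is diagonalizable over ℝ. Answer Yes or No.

Yes

Characteristic polynomial: p(λ) = λ^2 + 9λ + 20 = (λ + 4)(λ + 5).
All 2 eigenvalues are distinct, so M is diagonalizable.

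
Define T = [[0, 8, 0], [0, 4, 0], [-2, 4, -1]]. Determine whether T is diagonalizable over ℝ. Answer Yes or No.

Yes

Characteristic polynomial: p(s) = s^3 - 3s^2 - 4s = s(s - 4)(s + 1).
All 3 eigenvalues are distinct, so T is diagonalizable.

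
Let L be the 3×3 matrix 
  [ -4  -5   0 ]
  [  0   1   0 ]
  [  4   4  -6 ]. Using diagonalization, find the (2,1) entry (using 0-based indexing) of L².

-40

Characteristic polynomial: λ^3 + 9λ^2 + 14λ - 24 = (λ - 1)(λ + 4)(λ + 6), so the eigenvalues are -6, -4, 1.
λ=-6: eigenvector (0, 0, 1).
λ=1: eigenvector (-1, 1, 0).
λ=-4: eigenvector (1, 0, 2).
P = [[0, -1, 1], [0, 1, 0], [1, 0, 2]], D = diag(-6, 1, -4), P⁻¹ = [[-2, -2, 1], [0, 1, 0], [1, 1, 0]].
L² = P·diag(36, 1, 16)·P⁻¹ = [[16, 15, 0], [0, 1, 0], [-40, -40, 36]].
The requested entry is -40.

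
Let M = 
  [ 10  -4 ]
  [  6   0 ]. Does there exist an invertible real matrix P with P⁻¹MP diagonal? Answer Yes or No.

Characteristic polynomial: p(λ) = λ^2 - 10λ + 24 = (λ - 6)(λ - 4).
All 2 eigenvalues are distinct, so M is diagonalizable.

Yes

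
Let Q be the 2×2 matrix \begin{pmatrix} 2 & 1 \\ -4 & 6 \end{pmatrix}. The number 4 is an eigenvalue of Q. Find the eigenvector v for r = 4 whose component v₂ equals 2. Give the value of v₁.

1

Q − 4I = [[-2, 1], [-4, 2]].
Solving (Q − 4I)v = 0 gives the eigenspace spanned by (1, 2).
With v₂ = 2, v = (1, 2), so v₁ = 1.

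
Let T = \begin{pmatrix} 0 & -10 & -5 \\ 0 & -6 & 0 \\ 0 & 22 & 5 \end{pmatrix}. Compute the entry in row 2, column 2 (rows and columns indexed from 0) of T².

25

Characteristic polynomial: r^3 + r^2 - 30r = r(r - 5)(r + 6), so the eigenvalues are -6, 0, 5.
r=5: eigenvector (-1, 0, 1).
r=-6: eigenvector (0, 1, -2).
r=0: eigenvector (1, 0, 0).
P = [[-1, 0, 1], [0, 1, 0], [1, -2, 0]], D = diag(5, -6, 0), P⁻¹ = [[0, 2, 1], [0, 1, 0], [1, 2, 1]].
T² = P·diag(25, 36, 0)·P⁻¹ = [[0, -50, -25], [0, 36, 0], [0, -22, 25]].
The requested entry is 25.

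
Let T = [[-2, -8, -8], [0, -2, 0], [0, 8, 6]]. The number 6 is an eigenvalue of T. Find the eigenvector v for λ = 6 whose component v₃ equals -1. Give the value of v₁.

1

T − 6I = [[-8, -8, -8], [0, -8, 0], [0, 8, 0]].
Solving (T − 6I)v = 0 gives the eigenspace spanned by (1, 0, -1).
With v₃ = -1, v = (1, 0, -1), so v₁ = 1.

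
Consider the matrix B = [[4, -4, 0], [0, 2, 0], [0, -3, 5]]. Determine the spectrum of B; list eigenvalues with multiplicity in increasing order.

Characteristic polynomial: p(s) = s^3 - 11s^2 + 38s - 40 = (s - 5)(s - 4)(s - 2).
Roots (with multiplicity): 2, 4, 5.

2, 4, 5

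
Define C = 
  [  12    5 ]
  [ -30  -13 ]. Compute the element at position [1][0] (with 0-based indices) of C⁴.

Characteristic polynomial: r^2 + r - 6 = (r - 2)(r + 3), so the eigenvalues are -3, 2.
r=-3: eigenvector (1, -3).
r=2: eigenvector (1, -2).
P = [[1, 1], [-3, -2]], D = diag(-3, 2), P⁻¹ = [[-2, -1], [3, 1]].
C⁴ = P·diag(81, 16)·P⁻¹ = [[-114, -65], [390, 211]].
The requested entry is 390.

390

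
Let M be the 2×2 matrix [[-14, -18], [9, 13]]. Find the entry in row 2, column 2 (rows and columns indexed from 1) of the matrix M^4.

Characteristic polynomial: t^2 + t - 20 = (t - 4)(t + 5), so the eigenvalues are -5, 4.
t=4: eigenvector (-1, 1).
t=-5: eigenvector (2, -1).
P = [[-1, 2], [1, -1]], D = diag(4, -5), P⁻¹ = [[1, 2], [1, 1]].
M⁴ = P·diag(256, 625)·P⁻¹ = [[994, 738], [-369, -113]].
The requested entry is -113.

-113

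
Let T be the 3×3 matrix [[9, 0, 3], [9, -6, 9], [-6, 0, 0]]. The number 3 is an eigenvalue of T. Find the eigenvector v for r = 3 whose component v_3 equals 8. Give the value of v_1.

-4

T − 3I = [[6, 0, 3], [9, -9, 9], [-6, 0, -3]].
Solving (T − 3I)v = 0 gives the eigenspace spanned by (-4, 4, 8).
With v_3 = 8, v = (-4, 4, 8), so v_1 = -4.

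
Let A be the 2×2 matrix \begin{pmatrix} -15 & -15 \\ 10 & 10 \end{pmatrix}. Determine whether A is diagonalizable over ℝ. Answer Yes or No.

Characteristic polynomial: p(s) = s^2 + 5s = s(s + 5).
All 2 eigenvalues are distinct, so A is diagonalizable.

Yes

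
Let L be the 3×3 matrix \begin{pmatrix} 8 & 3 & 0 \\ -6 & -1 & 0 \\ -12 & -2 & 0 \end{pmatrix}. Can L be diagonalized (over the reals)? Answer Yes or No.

Yes

Characteristic polynomial: p(μ) = μ^3 - 7μ^2 + 10μ = μ(μ - 5)(μ - 2).
All 3 eigenvalues are distinct, so L is diagonalizable.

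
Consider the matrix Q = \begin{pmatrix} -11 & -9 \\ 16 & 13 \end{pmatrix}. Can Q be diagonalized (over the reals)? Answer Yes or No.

Characteristic polynomial: p(λ) = λ^2 - 2λ + 1 = (λ - 1)^2.
λ = 1 has algebraic multiplicity 2; rank(Q − 1I) = 1, so geometric multiplicity = 1.
Geometric multiplicity < algebraic multiplicity, so Q is not diagonalizable.

No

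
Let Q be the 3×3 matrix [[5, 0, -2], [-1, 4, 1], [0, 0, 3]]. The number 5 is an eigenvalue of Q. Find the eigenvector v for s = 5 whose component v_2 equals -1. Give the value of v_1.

Q − 5I = [[0, 0, -2], [-1, -1, 1], [0, 0, -2]].
Solving (Q − 5I)v = 0 gives the eigenspace spanned by (1, -1, 0).
With v_2 = -1, v = (1, -1, 0), so v_1 = 1.

1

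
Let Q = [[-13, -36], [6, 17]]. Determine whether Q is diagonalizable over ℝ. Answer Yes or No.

Yes

Characteristic polynomial: p(r) = r^2 - 4r - 5 = (r - 5)(r + 1).
All 2 eigenvalues are distinct, so Q is diagonalizable.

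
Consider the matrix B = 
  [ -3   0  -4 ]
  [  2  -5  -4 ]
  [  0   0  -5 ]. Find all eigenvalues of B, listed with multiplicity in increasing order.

-5, -5, -3

Characteristic polynomial: p(μ) = μ^3 + 13μ^2 + 55μ + 75 = (μ + 3)(μ + 5)^2.
Roots (with multiplicity): -5, -5, -3.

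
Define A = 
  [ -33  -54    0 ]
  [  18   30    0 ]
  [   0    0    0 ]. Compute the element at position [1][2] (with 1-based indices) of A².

Characteristic polynomial: r^3 + 3r^2 - 18r = r(r - 3)(r + 6), so the eigenvalues are -6, 0, 3.
r=3: eigenvector (-3, 2, 0).
r=-6: eigenvector (-2, 1, 0).
r=0: eigenvector (0, 0, 1).
P = [[-3, -2, 0], [2, 1, 0], [0, 0, 1]], D = diag(3, -6, 0), P⁻¹ = [[1, 2, 0], [-2, -3, 0], [0, 0, 1]].
A² = P·diag(9, 36, 0)·P⁻¹ = [[117, 162, 0], [-54, -72, 0], [0, 0, 0]].
The requested entry is 162.

162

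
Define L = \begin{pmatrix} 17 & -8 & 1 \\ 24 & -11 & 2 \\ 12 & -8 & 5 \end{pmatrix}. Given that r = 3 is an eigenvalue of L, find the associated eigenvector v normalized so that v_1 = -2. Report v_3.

-4

L − 3I = [[14, -8, 1], [24, -14, 2], [12, -8, 2]].
Solving (L − 3I)v = 0 gives the eigenspace spanned by (-2, -4, -4).
With v_1 = -2, v = (-2, -4, -4), so v_3 = -4.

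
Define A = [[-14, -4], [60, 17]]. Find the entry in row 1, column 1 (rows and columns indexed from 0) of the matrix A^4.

Characteristic polynomial: r^2 - 3r + 2 = (r - 2)(r - 1), so the eigenvalues are 1, 2.
r=1: eigenvector (4, -15).
r=2: eigenvector (-1, 4).
P = [[4, -1], [-15, 4]], D = diag(1, 2), P⁻¹ = [[4, 1], [15, 4]].
A⁴ = P·diag(1, 16)·P⁻¹ = [[-224, -60], [900, 241]].
The requested entry is 241.

241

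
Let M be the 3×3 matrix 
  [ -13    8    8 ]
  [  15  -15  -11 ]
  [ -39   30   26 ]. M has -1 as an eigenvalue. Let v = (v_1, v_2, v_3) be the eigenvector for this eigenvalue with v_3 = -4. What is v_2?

1

M + 1I = [[-12, 8, 8], [15, -14, -11], [-39, 30, 27]].
Solving (M + 1I)v = 0 gives the eigenspace spanned by (-2, 1, -4).
With v_3 = -4, v = (-2, 1, -4), so v_2 = 1.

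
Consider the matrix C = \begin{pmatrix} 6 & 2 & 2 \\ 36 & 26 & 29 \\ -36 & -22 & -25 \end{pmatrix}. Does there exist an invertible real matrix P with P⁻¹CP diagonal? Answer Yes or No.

Yes

Characteristic polynomial: p(λ) = λ^3 - 7λ^2 - 6λ + 72 = (λ - 6)(λ - 4)(λ + 3).
All 3 eigenvalues are distinct, so C is diagonalizable.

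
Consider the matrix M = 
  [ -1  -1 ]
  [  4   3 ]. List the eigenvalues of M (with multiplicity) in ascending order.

Characteristic polynomial: p(s) = s^2 - 2s + 1 = (s - 1)^2.
Roots (with multiplicity): 1, 1.

1, 1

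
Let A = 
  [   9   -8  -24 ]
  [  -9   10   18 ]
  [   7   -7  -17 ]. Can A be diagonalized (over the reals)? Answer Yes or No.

Characteristic polynomial: p(s) = s^3 - 2s^2 - 11s + 12 = (s - 4)(s - 1)(s + 3).
All 3 eigenvalues are distinct, so A is diagonalizable.

Yes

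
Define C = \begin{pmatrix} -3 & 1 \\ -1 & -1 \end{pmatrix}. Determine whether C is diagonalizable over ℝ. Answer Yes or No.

Characteristic polynomial: p(s) = s^2 + 4s + 4 = (s + 2)^2.
s = -2 has algebraic multiplicity 2; rank(C + 2I) = 1, so geometric multiplicity = 1.
Geometric multiplicity < algebraic multiplicity, so C is not diagonalizable.

No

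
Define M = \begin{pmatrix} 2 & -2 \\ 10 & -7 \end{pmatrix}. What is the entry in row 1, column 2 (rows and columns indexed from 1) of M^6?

Characteristic polynomial: s^2 + 5s + 6 = (s + 2)(s + 3), so the eigenvalues are -3, -2.
s=-3: eigenvector (2, 5).
s=-2: eigenvector (1, 2).
P = [[2, 1], [5, 2]], D = diag(-3, -2), P⁻¹ = [[-2, 1], [5, -2]].
M⁶ = P·diag(729, 64)·P⁻¹ = [[-2596, 1330], [-6650, 3389]].
The requested entry is 1330.

1330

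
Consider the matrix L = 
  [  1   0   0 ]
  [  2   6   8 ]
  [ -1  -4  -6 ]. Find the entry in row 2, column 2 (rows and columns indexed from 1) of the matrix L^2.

Characteristic polynomial: μ^3 - μ^2 - 4μ + 4 = (μ - 2)(μ - 1)(μ + 2), so the eigenvalues are -2, 1, 2.
μ=1: eigenvector (1, -2, 1).
μ=-2: eigenvector (0, -1, 1).
μ=2: eigenvector (0, -2, 1).
P = [[1, 0, 0], [-2, -1, -2], [1, 1, 1]], D = diag(1, -2, 2), P⁻¹ = [[1, 0, 0], [0, 1, 2], [-1, -1, -1]].
L² = P·diag(1, 4, 4)·P⁻¹ = [[1, 0, 0], [6, 4, 0], [-3, 0, 4]].
The requested entry is 4.

4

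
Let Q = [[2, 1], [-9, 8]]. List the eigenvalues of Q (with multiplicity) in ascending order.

Characteristic polynomial: p(s) = s^2 - 10s + 25 = (s - 5)^2.
Roots (with multiplicity): 5, 5.

5, 5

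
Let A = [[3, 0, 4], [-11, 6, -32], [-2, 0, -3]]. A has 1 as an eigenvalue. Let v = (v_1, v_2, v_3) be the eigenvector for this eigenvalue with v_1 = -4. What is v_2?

A − 1I = [[2, 0, 4], [-11, 5, -32], [-2, 0, -4]].
Solving (A − 1I)v = 0 gives the eigenspace spanned by (-4, 4, 2).
With v_1 = -4, v = (-4, 4, 2), so v_2 = 4.

4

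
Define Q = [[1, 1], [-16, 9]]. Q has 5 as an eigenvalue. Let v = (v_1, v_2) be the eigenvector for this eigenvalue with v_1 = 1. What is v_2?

Q − 5I = [[-4, 1], [-16, 4]].
Solving (Q − 5I)v = 0 gives the eigenspace spanned by (1, 4).
With v_1 = 1, v = (1, 4), so v_2 = 4.

4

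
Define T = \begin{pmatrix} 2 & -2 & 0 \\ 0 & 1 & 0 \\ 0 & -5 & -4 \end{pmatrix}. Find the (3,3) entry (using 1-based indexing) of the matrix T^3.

-64

Characteristic polynomial: λ^3 + λ^2 - 10λ + 8 = (λ - 2)(λ - 1)(λ + 4), so the eigenvalues are -4, 1, 2.
λ=2: eigenvector (1, 0, 0).
λ=-4: eigenvector (0, 0, 1).
λ=1: eigenvector (2, 1, -1).
P = [[1, 0, 2], [0, 0, 1], [0, 1, -1]], D = diag(2, -4, 1), P⁻¹ = [[1, -2, 0], [0, 1, 1], [0, 1, 0]].
T³ = P·diag(8, -64, 1)·P⁻¹ = [[8, -14, 0], [0, 1, 0], [0, -65, -64]].
The requested entry is -64.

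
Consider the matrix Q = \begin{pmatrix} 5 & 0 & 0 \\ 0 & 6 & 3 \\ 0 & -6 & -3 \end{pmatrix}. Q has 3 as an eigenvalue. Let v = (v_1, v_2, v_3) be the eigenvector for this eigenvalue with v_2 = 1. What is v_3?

Q − 3I = [[2, 0, 0], [0, 3, 3], [0, -6, -6]].
Solving (Q − 3I)v = 0 gives the eigenspace spanned by (0, 1, -1).
With v_2 = 1, v = (0, 1, -1), so v_3 = -1.

-1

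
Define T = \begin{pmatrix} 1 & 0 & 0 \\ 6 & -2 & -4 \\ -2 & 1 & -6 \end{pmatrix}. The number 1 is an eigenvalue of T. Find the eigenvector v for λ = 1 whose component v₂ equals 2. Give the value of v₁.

T − 1I = [[0, 0, 0], [6, -3, -4], [-2, 1, -7]].
Solving (T − 1I)v = 0 gives the eigenspace spanned by (1, 2, 0).
With v₂ = 2, v = (1, 2, 0), so v₁ = 1.

1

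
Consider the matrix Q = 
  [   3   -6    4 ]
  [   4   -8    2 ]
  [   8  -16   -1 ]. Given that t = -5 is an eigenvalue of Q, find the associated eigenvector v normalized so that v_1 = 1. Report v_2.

Q + 5I = [[8, -6, 4], [4, -3, 2], [8, -16, 4]].
Solving (Q + 5I)v = 0 gives the eigenspace spanned by (1, 0, -2).
With v_1 = 1, v = (1, 0, -2), so v_2 = 0.

0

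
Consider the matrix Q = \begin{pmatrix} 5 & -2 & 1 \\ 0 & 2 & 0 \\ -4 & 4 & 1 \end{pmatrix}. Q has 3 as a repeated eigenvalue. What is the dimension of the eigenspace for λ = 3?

Q − 3I = [[2, -2, 1], [0, -1, 0], [-4, 4, -2]].
This matrix has rank 2, so its null space has dimension 3 − 2 = 1.

1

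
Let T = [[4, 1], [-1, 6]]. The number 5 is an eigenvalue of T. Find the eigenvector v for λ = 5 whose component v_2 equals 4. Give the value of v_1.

T − 5I = [[-1, 1], [-1, 1]].
Solving (T − 5I)v = 0 gives the eigenspace spanned by (4, 4).
With v_2 = 4, v = (4, 4), so v_1 = 4.

4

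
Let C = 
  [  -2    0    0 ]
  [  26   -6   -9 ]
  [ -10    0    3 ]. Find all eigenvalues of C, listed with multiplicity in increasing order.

Characteristic polynomial: p(μ) = μ^3 + 5μ^2 - 12μ - 36 = (μ - 3)(μ + 2)(μ + 6).
Roots (with multiplicity): -6, -2, 3.

-6, -2, 3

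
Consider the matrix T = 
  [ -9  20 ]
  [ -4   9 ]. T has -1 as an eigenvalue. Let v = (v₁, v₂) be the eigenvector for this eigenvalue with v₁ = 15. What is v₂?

T + 1I = [[-8, 20], [-4, 10]].
Solving (T + 1I)v = 0 gives the eigenspace spanned by (15, 6).
With v₁ = 15, v = (15, 6), so v₂ = 6.

6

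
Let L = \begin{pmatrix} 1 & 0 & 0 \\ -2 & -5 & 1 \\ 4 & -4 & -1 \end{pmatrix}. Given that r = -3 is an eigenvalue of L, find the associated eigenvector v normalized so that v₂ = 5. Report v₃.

10

L + 3I = [[4, 0, 0], [-2, -2, 1], [4, -4, 2]].
Solving (L + 3I)v = 0 gives the eigenspace spanned by (0, 5, 10).
With v₂ = 5, v = (0, 5, 10), so v₃ = 10.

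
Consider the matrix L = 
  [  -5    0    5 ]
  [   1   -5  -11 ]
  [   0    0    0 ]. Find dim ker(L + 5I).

L + 5I = [[0, 0, 5], [1, 0, -11], [0, 0, 5]].
This matrix has rank 2, so its null space has dimension 3 − 2 = 1.

1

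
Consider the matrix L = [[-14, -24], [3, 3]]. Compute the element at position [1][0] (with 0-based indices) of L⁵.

13953

Characteristic polynomial: μ^2 + 11μ + 30 = (μ + 5)(μ + 6), so the eigenvalues are -6, -5.
μ=-6: eigenvector (-3, 1).
μ=-5: eigenvector (-8, 3).
P = [[-3, -8], [1, 3]], D = diag(-6, -5), P⁻¹ = [[-3, -8], [1, 3]].
L⁵ = P·diag(-7776, -3125)·P⁻¹ = [[-44984, -111624], [13953, 34083]].
The requested entry is 13953.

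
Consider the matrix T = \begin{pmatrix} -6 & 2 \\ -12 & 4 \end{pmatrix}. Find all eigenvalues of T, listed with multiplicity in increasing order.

-2, 0

Characteristic polynomial: p(μ) = μ^2 + 2μ = μ(μ + 2).
Roots (with multiplicity): -2, 0.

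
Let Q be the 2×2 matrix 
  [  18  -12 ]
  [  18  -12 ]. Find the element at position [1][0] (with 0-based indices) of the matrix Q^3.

Characteristic polynomial: s^2 - 6s = s(s - 6), so the eigenvalues are 0, 6.
s=0: eigenvector (-2, -3).
s=6: eigenvector (1, 1).
P = [[-2, 1], [-3, 1]], D = diag(0, 6), P⁻¹ = [[1, -1], [3, -2]].
Q³ = P·diag(0, 216)·P⁻¹ = [[648, -432], [648, -432]].
The requested entry is 648.

648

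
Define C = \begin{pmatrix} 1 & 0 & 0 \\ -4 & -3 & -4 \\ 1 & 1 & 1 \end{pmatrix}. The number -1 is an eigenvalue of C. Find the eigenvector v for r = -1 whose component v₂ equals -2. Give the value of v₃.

C + 1I = [[2, 0, 0], [-4, -2, -4], [1, 1, 2]].
Solving (C + 1I)v = 0 gives the eigenspace spanned by (0, -2, 1).
With v₂ = -2, v = (0, -2, 1), so v₃ = 1.

1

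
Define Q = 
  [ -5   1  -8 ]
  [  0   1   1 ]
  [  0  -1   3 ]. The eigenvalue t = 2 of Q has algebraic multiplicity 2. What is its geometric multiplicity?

1

Q − 2I = [[-7, 1, -8], [0, -1, 1], [0, -1, 1]].
This matrix has rank 2, so its null space has dimension 3 − 2 = 1.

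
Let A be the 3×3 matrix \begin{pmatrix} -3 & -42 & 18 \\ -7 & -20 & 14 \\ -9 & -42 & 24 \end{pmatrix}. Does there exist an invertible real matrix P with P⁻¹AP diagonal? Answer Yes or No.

Characteristic polynomial: p(λ) = λ^3 - λ^2 - 36λ + 36 = (λ - 6)(λ - 1)(λ + 6).
All 3 eigenvalues are distinct, so A is diagonalizable.

Yes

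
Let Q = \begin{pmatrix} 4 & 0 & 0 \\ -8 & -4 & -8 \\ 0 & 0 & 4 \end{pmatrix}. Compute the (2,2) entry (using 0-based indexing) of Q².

Characteristic polynomial: r^3 - 4r^2 - 16r + 64 = (r - 4)^2(r + 4), so the eigenvalues are -4, 4, 4.
r=4: eigenvector (1, -2, 1).
r=-4: eigenvector (0, 1, 0).
r=4: eigenvector (1, -1, 0).
P = [[1, 0, 1], [-2, 1, -1], [1, 0, 0]], D = diag(4, -4, 4), P⁻¹ = [[0, 0, 1], [1, 1, 1], [1, 0, -1]].
Q² = P·diag(16, 16, 16)·P⁻¹ = [[16, 0, 0], [0, 16, 0], [0, 0, 16]].
The requested entry is 16.

16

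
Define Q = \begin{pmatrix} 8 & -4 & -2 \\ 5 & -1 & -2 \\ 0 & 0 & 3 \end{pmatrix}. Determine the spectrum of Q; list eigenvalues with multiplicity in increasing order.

3, 3, 4

Characteristic polynomial: p(s) = s^3 - 10s^2 + 33s - 36 = (s - 4)(s - 3)^2.
Roots (with multiplicity): 3, 3, 4.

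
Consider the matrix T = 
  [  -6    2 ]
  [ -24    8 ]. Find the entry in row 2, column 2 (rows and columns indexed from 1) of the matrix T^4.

64

Characteristic polynomial: s^2 - 2s = s(s - 2), so the eigenvalues are 0, 2.
s=2: eigenvector (1, 4).
s=0: eigenvector (1, 3).
P = [[1, 1], [4, 3]], D = diag(2, 0), P⁻¹ = [[-3, 1], [4, -1]].
T⁴ = P·diag(16, 0)·P⁻¹ = [[-48, 16], [-192, 64]].
The requested entry is 64.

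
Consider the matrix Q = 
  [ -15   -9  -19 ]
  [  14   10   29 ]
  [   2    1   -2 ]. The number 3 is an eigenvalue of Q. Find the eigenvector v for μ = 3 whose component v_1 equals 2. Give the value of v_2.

-4

Q − 3I = [[-18, -9, -19], [14, 7, 29], [2, 1, -5]].
Solving (Q − 3I)v = 0 gives the eigenspace spanned by (2, -4, 0).
With v_1 = 2, v = (2, -4, 0), so v_2 = -4.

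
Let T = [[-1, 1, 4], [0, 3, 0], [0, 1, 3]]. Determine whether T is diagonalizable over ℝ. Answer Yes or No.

Characteristic polynomial: p(λ) = λ^3 - 5λ^2 + 3λ + 9 = (λ - 3)^2(λ + 1).
λ = 3 has algebraic multiplicity 2; rank(T − 3I) = 2, so geometric multiplicity = 1.
Geometric multiplicity < algebraic multiplicity, so T is not diagonalizable.

No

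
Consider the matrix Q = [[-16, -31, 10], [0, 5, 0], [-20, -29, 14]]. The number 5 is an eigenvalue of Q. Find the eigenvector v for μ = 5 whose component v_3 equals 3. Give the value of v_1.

Q − 5I = [[-21, -31, 10], [0, 0, 0], [-20, -29, 9]].
Solving (Q − 5I)v = 0 gives the eigenspace spanned by (-3, 3, 3).
With v_3 = 3, v = (-3, 3, 3), so v_1 = -3.

-3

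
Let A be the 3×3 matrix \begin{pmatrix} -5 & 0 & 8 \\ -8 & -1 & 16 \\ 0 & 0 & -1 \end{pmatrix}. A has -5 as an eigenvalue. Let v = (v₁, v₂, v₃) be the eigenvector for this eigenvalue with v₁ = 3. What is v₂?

6

A + 5I = [[0, 0, 8], [-8, 4, 16], [0, 0, 4]].
Solving (A + 5I)v = 0 gives the eigenspace spanned by (3, 6, 0).
With v₁ = 3, v = (3, 6, 0), so v₂ = 6.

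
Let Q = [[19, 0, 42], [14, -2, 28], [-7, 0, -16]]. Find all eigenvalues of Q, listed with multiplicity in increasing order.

Characteristic polynomial: p(r) = r^3 - r^2 - 16r - 20 = (r - 5)(r + 2)^2.
Roots (with multiplicity): -2, -2, 5.

-2, -2, 5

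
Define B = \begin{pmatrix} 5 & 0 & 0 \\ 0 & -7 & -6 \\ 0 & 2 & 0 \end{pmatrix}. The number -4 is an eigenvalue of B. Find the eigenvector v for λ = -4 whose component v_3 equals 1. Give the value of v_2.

-2

B + 4I = [[9, 0, 0], [0, -3, -6], [0, 2, 4]].
Solving (B + 4I)v = 0 gives the eigenspace spanned by (0, -2, 1).
With v_3 = 1, v = (0, -2, 1), so v_2 = -2.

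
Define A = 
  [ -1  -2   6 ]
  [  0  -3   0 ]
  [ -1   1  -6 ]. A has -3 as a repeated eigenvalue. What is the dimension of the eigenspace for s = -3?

2

A + 3I = [[2, -2, 6], [0, 0, 0], [-1, 1, -3]].
This matrix has rank 1, so its null space has dimension 3 − 1 = 2.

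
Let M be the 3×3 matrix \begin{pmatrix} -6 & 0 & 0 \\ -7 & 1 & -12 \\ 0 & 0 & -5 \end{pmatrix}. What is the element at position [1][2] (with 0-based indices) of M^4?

1248

Characteristic polynomial: μ^3 + 10μ^2 + 19μ - 30 = (μ - 1)(μ + 5)(μ + 6), so the eigenvalues are -6, -5, 1.
μ=-6: eigenvector (1, 1, 0).
μ=1: eigenvector (0, 1, 0).
μ=-5: eigenvector (0, 2, 1).
P = [[1, 0, 0], [1, 1, 2], [0, 0, 1]], D = diag(-6, 1, -5), P⁻¹ = [[1, 0, 0], [-1, 1, -2], [0, 0, 1]].
M⁴ = P·diag(1296, 1, 625)·P⁻¹ = [[1296, 0, 0], [1295, 1, 1248], [0, 0, 625]].
The requested entry is 1248.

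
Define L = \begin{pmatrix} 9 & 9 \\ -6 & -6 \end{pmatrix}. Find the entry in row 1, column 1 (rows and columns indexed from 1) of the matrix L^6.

Characteristic polynomial: s^2 - 3s = s(s - 3), so the eigenvalues are 0, 3.
s=3: eigenvector (3, -2).
s=0: eigenvector (-1, 1).
P = [[3, -1], [-2, 1]], D = diag(3, 0), P⁻¹ = [[1, 1], [2, 3]].
L⁶ = P·diag(729, 0)·P⁻¹ = [[2187, 2187], [-1458, -1458]].
The requested entry is 2187.

2187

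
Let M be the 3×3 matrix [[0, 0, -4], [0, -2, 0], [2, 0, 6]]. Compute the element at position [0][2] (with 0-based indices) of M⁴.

-480

Characteristic polynomial: λ^3 - 4λ^2 - 4λ + 16 = (λ - 4)(λ - 2)(λ + 2), so the eigenvalues are -2, 2, 4.
λ=2: eigenvector (2, 0, -1).
λ=-2: eigenvector (0, 1, 0).
λ=4: eigenvector (-1, 0, 1).
P = [[2, 0, -1], [0, 1, 0], [-1, 0, 1]], D = diag(2, -2, 4), P⁻¹ = [[1, 0, 1], [0, 1, 0], [1, 0, 2]].
M⁴ = P·diag(16, 16, 256)·P⁻¹ = [[-224, 0, -480], [0, 16, 0], [240, 0, 496]].
The requested entry is -480.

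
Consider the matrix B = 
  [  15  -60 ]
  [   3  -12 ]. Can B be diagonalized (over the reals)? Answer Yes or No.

Yes

Characteristic polynomial: p(λ) = λ^2 - 3λ = λ(λ - 3).
All 2 eigenvalues are distinct, so B is diagonalizable.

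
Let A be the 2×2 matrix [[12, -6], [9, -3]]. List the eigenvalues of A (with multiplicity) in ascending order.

Characteristic polynomial: p(s) = s^2 - 9s + 18 = (s - 6)(s - 3).
Roots (with multiplicity): 3, 6.

3, 6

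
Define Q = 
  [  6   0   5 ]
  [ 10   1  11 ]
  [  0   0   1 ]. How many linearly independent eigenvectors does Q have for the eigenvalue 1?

1

Q − 1I = [[5, 0, 5], [10, 0, 11], [0, 0, 0]].
This matrix has rank 2, so its null space has dimension 3 − 2 = 1.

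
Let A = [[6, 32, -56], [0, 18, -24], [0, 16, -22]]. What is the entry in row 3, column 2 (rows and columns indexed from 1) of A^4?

Characteristic polynomial: λ^3 - 2λ^2 - 36λ + 72 = (λ - 6)(λ - 2)(λ + 6), so the eigenvalues are -6, 2, 6.
λ=2: eigenvector (4, 3, 2).
λ=6: eigenvector (1, 0, 0).
λ=-6: eigenvector (2, 1, 1).
P = [[4, 1, 2], [3, 0, 1], [2, 0, 1]], D = diag(2, 6, -6), P⁻¹ = [[0, 1, -1], [1, 0, -2], [0, -2, 3]].
A⁴ = P·diag(16, 1296, 1296)·P⁻¹ = [[1296, -5120, 5120], [0, -2544, 3840], [0, -2560, 3856]].
The requested entry is -2560.

-2560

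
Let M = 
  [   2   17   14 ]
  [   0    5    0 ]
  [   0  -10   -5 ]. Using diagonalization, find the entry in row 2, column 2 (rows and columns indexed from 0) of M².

Characteristic polynomial: s^3 - 2s^2 - 25s + 50 = (s - 5)(s - 2)(s + 5), so the eigenvalues are -5, 2, 5.
s=-5: eigenvector (-2, 0, 1).
s=5: eigenvector (1, 1, -1).
s=2: eigenvector (1, 0, 0).
P = [[-2, 1, 1], [0, 1, 0], [1, -1, 0]], D = diag(-5, 5, 2), P⁻¹ = [[0, 1, 1], [0, 1, 0], [1, 1, 2]].
M² = P·diag(25, 25, 4)·P⁻¹ = [[4, -21, -42], [0, 25, 0], [0, 0, 25]].
The requested entry is 25.

25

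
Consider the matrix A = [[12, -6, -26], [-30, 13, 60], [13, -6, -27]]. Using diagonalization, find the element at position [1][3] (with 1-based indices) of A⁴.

Characteristic polynomial: t^3 + 2t^2 - t - 2 = (t - 1)(t + 1)(t + 2), so the eigenvalues are -2, -1, 1.
t=-1: eigenvector (2, 0, 1).
t=-2: eigenvector (1, -2, 1).
t=1: eigenvector (-2, 5, -2).
P = [[2, 1, -2], [0, -2, 5], [1, 1, -2]], D = diag(-1, -2, 1), P⁻¹ = [[1, 0, -1], [-5, 2, 10], [-2, 1, 4]].
A⁴ = P·diag(1, 16, 1)·P⁻¹ = [[-74, 30, 150], [150, -59, -300], [-75, 30, 151]].
The requested entry is 150.

150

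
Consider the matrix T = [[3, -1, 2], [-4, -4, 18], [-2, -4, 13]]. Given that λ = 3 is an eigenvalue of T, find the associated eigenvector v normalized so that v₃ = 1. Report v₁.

1

T − 3I = [[0, -1, 2], [-4, -7, 18], [-2, -4, 10]].
Solving (T − 3I)v = 0 gives the eigenspace spanned by (1, 2, 1).
With v₃ = 1, v = (1, 2, 1), so v₁ = 1.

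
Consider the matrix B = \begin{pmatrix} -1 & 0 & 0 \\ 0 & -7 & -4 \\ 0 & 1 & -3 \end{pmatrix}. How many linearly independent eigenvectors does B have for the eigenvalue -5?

B + 5I = [[4, 0, 0], [0, -2, -4], [0, 1, 2]].
This matrix has rank 2, so its null space has dimension 3 − 2 = 1.

1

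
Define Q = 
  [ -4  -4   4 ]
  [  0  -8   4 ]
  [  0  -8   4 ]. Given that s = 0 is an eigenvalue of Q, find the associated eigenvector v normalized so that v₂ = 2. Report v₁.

2

Q = [[-4, -4, 4], [0, -8, 4], [0, -8, 4]].
Solving (Q)v = 0 gives the eigenspace spanned by (2, 2, 4).
With v₂ = 2, v = (2, 2, 4), so v₁ = 2.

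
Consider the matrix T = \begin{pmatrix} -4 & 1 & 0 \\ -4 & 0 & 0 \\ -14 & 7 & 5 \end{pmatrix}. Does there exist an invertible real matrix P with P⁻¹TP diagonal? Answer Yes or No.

Characteristic polynomial: p(λ) = λ^3 - λ^2 - 16λ - 20 = (λ - 5)(λ + 2)^2.
λ = -2 has algebraic multiplicity 2; rank(T + 2I) = 2, so geometric multiplicity = 1.
Geometric multiplicity < algebraic multiplicity, so T is not diagonalizable.

No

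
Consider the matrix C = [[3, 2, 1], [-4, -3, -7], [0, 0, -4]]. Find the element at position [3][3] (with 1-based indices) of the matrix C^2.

Characteristic polynomial: λ^3 + 4λ^2 - λ - 4 = (λ - 1)(λ + 1)(λ + 4), so the eigenvalues are -4, -1, 1.
λ=-1: eigenvector (1, -2, 0).
λ=1: eigenvector (1, -1, 0).
λ=-4: eigenvector (-1, 3, 1).
P = [[1, 1, -1], [-2, -1, 3], [0, 0, 1]], D = diag(-1, 1, -4), P⁻¹ = [[-1, -1, 2], [2, 1, -1], [0, 0, 1]].
C² = P·diag(1, 1, 16)·P⁻¹ = [[1, 0, -15], [0, 1, 45], [0, 0, 16]].
The requested entry is 16.

16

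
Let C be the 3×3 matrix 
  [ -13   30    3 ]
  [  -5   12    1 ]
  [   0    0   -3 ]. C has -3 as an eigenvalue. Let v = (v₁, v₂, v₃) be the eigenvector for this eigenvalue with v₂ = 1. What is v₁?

3

C + 3I = [[-10, 30, 3], [-5, 15, 1], [0, 0, 0]].
Solving (C + 3I)v = 0 gives the eigenspace spanned by (3, 1, 0).
With v₂ = 1, v = (3, 1, 0), so v₁ = 3.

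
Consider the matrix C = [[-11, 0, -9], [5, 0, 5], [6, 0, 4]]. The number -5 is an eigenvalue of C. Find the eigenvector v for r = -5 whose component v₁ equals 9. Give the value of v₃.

-6

C + 5I = [[-6, 0, -9], [5, 5, 5], [6, 0, 9]].
Solving (C + 5I)v = 0 gives the eigenspace spanned by (9, -3, -6).
With v₁ = 9, v = (9, -3, -6), so v₃ = -6.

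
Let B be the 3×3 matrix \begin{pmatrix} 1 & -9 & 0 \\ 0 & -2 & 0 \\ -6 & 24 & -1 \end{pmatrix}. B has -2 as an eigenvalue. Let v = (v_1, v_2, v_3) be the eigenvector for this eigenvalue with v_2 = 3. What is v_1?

9

B + 2I = [[3, -9, 0], [0, 0, 0], [-6, 24, 1]].
Solving (B + 2I)v = 0 gives the eigenspace spanned by (9, 3, -18).
With v_2 = 3, v = (9, 3, -18), so v_1 = 9.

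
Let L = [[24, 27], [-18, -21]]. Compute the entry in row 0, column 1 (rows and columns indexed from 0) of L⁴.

3645

Characteristic polynomial: r^2 - 3r - 18 = (r - 6)(r + 3), so the eigenvalues are -3, 6.
r=6: eigenvector (3, -2).
r=-3: eigenvector (-1, 1).
P = [[3, -1], [-2, 1]], D = diag(6, -3), P⁻¹ = [[1, 1], [2, 3]].
L⁴ = P·diag(1296, 81)·P⁻¹ = [[3726, 3645], [-2430, -2349]].
The requested entry is 3645.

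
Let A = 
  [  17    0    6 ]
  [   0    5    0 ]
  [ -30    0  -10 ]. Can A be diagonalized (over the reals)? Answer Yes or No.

Characteristic polynomial: p(t) = t^3 - 12t^2 + 45t - 50 = (t - 5)^2(t - 2).
t = 5 has algebraic multiplicity 2; rank(A − 5I) = 1, so geometric multiplicity = 2.
Every eigenvalue has geometric = algebraic multiplicity, so A is diagonalizable.

Yes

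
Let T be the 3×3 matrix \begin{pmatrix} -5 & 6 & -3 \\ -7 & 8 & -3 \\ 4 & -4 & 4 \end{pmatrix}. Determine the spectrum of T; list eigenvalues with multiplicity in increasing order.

Characteristic polynomial: p(μ) = μ^3 - 7μ^2 + 14μ - 8 = (μ - 4)(μ - 2)(μ - 1).
Roots (with multiplicity): 1, 2, 4.

1, 2, 4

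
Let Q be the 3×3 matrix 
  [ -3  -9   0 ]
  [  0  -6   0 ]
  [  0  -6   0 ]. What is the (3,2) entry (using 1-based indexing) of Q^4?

1296

Characteristic polynomial: μ^3 + 9μ^2 + 18μ = μ(μ + 3)(μ + 6), so the eigenvalues are -6, -3, 0.
μ=-6: eigenvector (3, 1, 1).
μ=-3: eigenvector (1, 0, 0).
μ=0: eigenvector (0, 0, 1).
P = [[3, 1, 0], [1, 0, 0], [1, 0, 1]], D = diag(-6, -3, 0), P⁻¹ = [[0, 1, 0], [1, -3, 0], [0, -1, 1]].
Q⁴ = P·diag(1296, 81, 0)·P⁻¹ = [[81, 3645, 0], [0, 1296, 0], [0, 1296, 0]].
The requested entry is 1296.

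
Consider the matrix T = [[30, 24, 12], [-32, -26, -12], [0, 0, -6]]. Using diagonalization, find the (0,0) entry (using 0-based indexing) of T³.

888

Characteristic polynomial: μ^3 + 2μ^2 - 36μ - 72 = (μ - 6)(μ + 2)(μ + 6), so the eigenvalues are -6, -2, 6.
μ=6: eigenvector (1, -1, 0).
μ=-2: eigenvector (-3, 4, 0).
μ=-6: eigenvector (-1, 1, 1).
P = [[1, -3, -1], [-1, 4, 1], [0, 0, 1]], D = diag(6, -2, -6), P⁻¹ = [[4, 3, 1], [1, 1, 0], [0, 0, 1]].
T³ = P·diag(216, -8, -216)·P⁻¹ = [[888, 672, 432], [-896, -680, -432], [0, 0, -216]].
The requested entry is 888.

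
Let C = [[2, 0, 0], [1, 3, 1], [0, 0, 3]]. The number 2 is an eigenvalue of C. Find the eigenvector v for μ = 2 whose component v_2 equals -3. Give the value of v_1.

C − 2I = [[0, 0, 0], [1, 1, 1], [0, 0, 1]].
Solving (C − 2I)v = 0 gives the eigenspace spanned by (3, -3, 0).
With v_2 = -3, v = (3, -3, 0), so v_1 = 3.

3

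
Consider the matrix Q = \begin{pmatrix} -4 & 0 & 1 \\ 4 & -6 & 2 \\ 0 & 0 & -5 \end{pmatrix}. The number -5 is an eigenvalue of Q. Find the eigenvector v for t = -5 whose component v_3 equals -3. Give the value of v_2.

Q + 5I = [[1, 0, 1], [4, -1, 2], [0, 0, 0]].
Solving (Q + 5I)v = 0 gives the eigenspace spanned by (3, 6, -3).
With v_3 = -3, v = (3, 6, -3), so v_2 = 6.

6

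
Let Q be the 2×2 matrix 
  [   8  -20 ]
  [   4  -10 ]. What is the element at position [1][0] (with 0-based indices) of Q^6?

-128

Characteristic polynomial: μ^2 + 2μ = μ(μ + 2), so the eigenvalues are -2, 0.
μ=-2: eigenvector (2, 1).
μ=0: eigenvector (-5, -2).
P = [[2, -5], [1, -2]], D = diag(-2, 0), P⁻¹ = [[-2, 5], [-1, 2]].
Q⁶ = P·diag(64, 0)·P⁻¹ = [[-256, 640], [-128, 320]].
The requested entry is -128.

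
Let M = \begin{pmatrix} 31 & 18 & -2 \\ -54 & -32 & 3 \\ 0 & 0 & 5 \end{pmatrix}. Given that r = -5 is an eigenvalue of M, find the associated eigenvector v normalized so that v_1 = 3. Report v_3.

M + 5I = [[36, 18, -2], [-54, -27, 3], [0, 0, 10]].
Solving (M + 5I)v = 0 gives the eigenspace spanned by (3, -6, 0).
With v_1 = 3, v = (3, -6, 0), so v_3 = 0.

0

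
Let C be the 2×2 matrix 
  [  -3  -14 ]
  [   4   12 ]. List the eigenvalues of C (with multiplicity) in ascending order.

4, 5

Characteristic polynomial: p(r) = r^2 - 9r + 20 = (r - 5)(r - 4).
Roots (with multiplicity): 4, 5.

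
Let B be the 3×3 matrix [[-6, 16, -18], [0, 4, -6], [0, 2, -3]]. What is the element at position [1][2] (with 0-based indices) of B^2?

-6

Characteristic polynomial: s^3 + 5s^2 - 6s = s(s - 1)(s + 6), so the eigenvalues are -6, 0, 1.
s=-6: eigenvector (1, 0, 0).
s=0: eigenvector (-2, -3, -2).
s=1: eigenvector (2, 2, 1).
P = [[1, -2, 2], [0, -3, 2], [0, -2, 1]], D = diag(-6, 0, 1), P⁻¹ = [[1, -2, 2], [0, 1, -2], [0, 2, -3]].
B² = P·diag(36, 0, 1)·P⁻¹ = [[36, -68, 66], [0, 4, -6], [0, 2, -3]].
The requested entry is -6.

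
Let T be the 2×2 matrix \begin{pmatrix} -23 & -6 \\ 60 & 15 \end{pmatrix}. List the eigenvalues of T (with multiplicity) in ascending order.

-5, -3

Characteristic polynomial: p(λ) = λ^2 + 8λ + 15 = (λ + 3)(λ + 5).
Roots (with multiplicity): -5, -3.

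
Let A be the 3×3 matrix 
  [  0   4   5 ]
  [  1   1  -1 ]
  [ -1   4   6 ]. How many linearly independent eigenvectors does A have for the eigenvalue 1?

A − 1I = [[-1, 4, 5], [1, 0, -1], [-1, 4, 5]].
This matrix has rank 2, so its null space has dimension 3 − 2 = 1.

1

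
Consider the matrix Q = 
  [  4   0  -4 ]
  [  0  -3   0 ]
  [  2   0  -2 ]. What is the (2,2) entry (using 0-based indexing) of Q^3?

-8

Characteristic polynomial: r^3 + r^2 - 6r = r(r - 2)(r + 3), so the eigenvalues are -3, 0, 2.
r=0: eigenvector (1, 0, 1).
r=2: eigenvector (-2, 0, -1).
r=-3: eigenvector (0, 1, 0).
P = [[1, -2, 0], [0, 0, 1], [1, -1, 0]], D = diag(0, 2, -3), P⁻¹ = [[-1, 0, 2], [-1, 0, 1], [0, 1, 0]].
Q³ = P·diag(0, 8, -27)·P⁻¹ = [[16, 0, -16], [0, -27, 0], [8, 0, -8]].
The requested entry is -8.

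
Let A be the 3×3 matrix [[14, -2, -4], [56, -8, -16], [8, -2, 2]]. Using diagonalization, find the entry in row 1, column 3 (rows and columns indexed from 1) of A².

Characteristic polynomial: λ^3 - 8λ^2 + 12λ = λ(λ - 6)(λ - 2), so the eigenvalues are 0, 2, 6.
λ=6: eigenvector (1, 4, 0).
λ=0: eigenvector (1, 5, 1).
λ=2: eigenvector (1, 4, 1).
P = [[1, 1, 1], [4, 5, 4], [0, 1, 1]], D = diag(6, 0, 2), P⁻¹ = [[1, 0, -1], [-4, 1, 0], [4, -1, 1]].
A² = P·diag(36, 0, 4)·P⁻¹ = [[52, -4, -32], [208, -16, -128], [16, -4, 4]].
The requested entry is -32.

-32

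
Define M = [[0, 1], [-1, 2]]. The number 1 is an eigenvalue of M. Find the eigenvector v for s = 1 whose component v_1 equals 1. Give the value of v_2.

1

M − 1I = [[-1, 1], [-1, 1]].
Solving (M − 1I)v = 0 gives the eigenspace spanned by (1, 1).
With v_1 = 1, v = (1, 1), so v_2 = 1.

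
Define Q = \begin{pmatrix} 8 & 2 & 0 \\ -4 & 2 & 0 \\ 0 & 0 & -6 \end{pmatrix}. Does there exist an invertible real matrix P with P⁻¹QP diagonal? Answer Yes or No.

Yes

Characteristic polynomial: p(s) = s^3 - 4s^2 - 36s + 144 = (s - 6)(s - 4)(s + 6).
All 3 eigenvalues are distinct, so Q is diagonalizable.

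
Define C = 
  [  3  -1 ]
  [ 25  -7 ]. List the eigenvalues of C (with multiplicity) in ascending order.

-2, -2

Characteristic polynomial: p(r) = r^2 + 4r + 4 = (r + 2)^2.
Roots (with multiplicity): -2, -2.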